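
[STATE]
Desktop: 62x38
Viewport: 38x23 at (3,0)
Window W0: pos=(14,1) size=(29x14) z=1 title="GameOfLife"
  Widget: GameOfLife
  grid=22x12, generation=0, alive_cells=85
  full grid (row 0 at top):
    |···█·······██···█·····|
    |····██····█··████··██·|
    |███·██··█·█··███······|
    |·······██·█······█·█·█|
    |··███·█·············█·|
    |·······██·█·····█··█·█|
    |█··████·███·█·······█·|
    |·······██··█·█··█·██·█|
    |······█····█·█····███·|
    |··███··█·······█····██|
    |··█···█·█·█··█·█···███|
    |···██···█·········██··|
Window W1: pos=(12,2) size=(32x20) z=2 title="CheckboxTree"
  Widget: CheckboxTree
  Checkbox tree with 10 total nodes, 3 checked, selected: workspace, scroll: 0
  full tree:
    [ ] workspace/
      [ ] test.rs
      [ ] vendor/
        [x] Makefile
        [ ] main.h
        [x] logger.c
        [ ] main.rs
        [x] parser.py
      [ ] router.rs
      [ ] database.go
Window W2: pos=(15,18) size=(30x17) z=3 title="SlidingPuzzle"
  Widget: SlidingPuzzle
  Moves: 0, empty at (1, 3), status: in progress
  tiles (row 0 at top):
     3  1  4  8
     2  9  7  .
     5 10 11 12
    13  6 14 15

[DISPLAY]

                                      
           ┏━━━━━━━━━━━━━━━━━━━━━━━━━━
         ┏━━━━━━━━━━━━━━━━━━━━━━━━━━━━
         ┃ CheckboxTree               
         ┠────────────────────────────
         ┃>[-] workspace/             
         ┃   [ ] test.rs              
         ┃   [-] vendor/              
         ┃     [x] Makefile           
         ┃     [ ] main.h             
         ┃     [x] logger.c           
         ┃     [ ] main.rs            
         ┃     [x] parser.py          
         ┃   [ ] router.rs            
         ┃   [ ] database.go          
         ┃                            
         ┃                            
         ┃                            
         ┃  ┏━━━━━━━━━━━━━━━━━━━━━━━━━
         ┃  ┃ SlidingPuzzle           
         ┃  ┠─────────────────────────
         ┗━━┃┌────┬────┬────┬────┐    
            ┃│  3 │  1 │  4 │  8 │    


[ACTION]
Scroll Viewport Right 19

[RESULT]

                                      
━━━━━━━━━━━━━━━━━━━━┓                 
━━━━━━━━━━━━━━━━━━━━━┓                
Tree                 ┃                
─────────────────────┨                
space/               ┃                
st.rs                ┃                
ndor/                ┃                
Makefile             ┃                
main.h               ┃                
logger.c             ┃                
main.rs              ┃                
parser.py            ┃                
uter.rs              ┃                
tabase.go            ┃                
                     ┃                
                     ┃                
                     ┃                
━━━━━━━━━━━━━━━━━━━━━━┓               
ngPuzzle              ┃               
──────────────────────┨               
────┬────┬────┐       ┃               
  1 │  4 │  8 │       ┃               


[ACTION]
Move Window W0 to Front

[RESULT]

                                      
━━━━━━━━━━━━━━━━━━━━┓                 
Life                ┃┓                
────────────────────┨┃                
                    ┃┨                
···█··████··██·     ┃┃                
·█·█··███······     ┃┃                
██·█······█·█·█     ┃┃                
·············█·     ┃┃                
██·█·····█··█·█     ┃┃                
·███·█·······█·     ┃┃                
██··█·█··█·██·█     ┃┃                
····█·█····███·     ┃┃                
█·······█····██     ┃┃                
━━━━━━━━━━━━━━━━━━━━┛┃                
                     ┃                
                     ┃                
                     ┃                
━━━━━━━━━━━━━━━━━━━━━━┓               
ngPuzzle              ┃               
──────────────────────┨               
────┬────┬────┐       ┃               
  1 │  4 │  8 │       ┃               


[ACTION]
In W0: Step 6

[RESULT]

                                      
━━━━━━━━━━━━━━━━━━━━┓                 
Life                ┃┓                
────────────────────┨┃                
                    ┃┨                
██··█·█·█······     ┃┃                
·······██······     ┃┃                
·█······██·····     ┃┃                
·██·········██·     ┃┃                
█··█··········█     ┃┃                
█··········███·     ┃┃                
····██····█·██·     ┃┃                
···█···········     ┃┃                
·····█····███··     ┃┃                
━━━━━━━━━━━━━━━━━━━━┛┃                
                     ┃                
                     ┃                
                     ┃                
━━━━━━━━━━━━━━━━━━━━━━┓               
ngPuzzle              ┃               
──────────────────────┨               
────┬────┬────┐       ┃               
  1 │  4 │  8 │       ┃               


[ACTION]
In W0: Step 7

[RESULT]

                                      
━━━━━━━━━━━━━━━━━━━━┓                 
Life                ┃┓                
────────────────────┨┃                
                    ┃┨                
·██·····█······     ┃┃                
·······█·█·····     ┃┃                
·······█·█·····     ┃┃                
········█···███     ┃┃                
··██·········██     ┃┃                
··██·······███·     ┃┃                
····█····█·····     ┃┃                
··██····██·····     ┃┃                
··██···█·█·····     ┃┃                
━━━━━━━━━━━━━━━━━━━━┛┃                
                     ┃                
                     ┃                
                     ┃                
━━━━━━━━━━━━━━━━━━━━━━┓               
ngPuzzle              ┃               
──────────────────────┨               
────┬────┬────┐       ┃               
  1 │  4 │  8 │       ┃               


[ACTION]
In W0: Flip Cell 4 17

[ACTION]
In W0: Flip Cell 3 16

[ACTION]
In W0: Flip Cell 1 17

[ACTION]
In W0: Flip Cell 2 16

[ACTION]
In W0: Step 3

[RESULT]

                                      
━━━━━━━━━━━━━━━━━━━━┓                 
Life                ┃┓                
────────────────────┨┃                
                    ┃┨                
·██············     ┃┃                
·······██······     ┃┃                
·······██······     ┃┃                
··█·········███     ┃┃                
·███·······█··█     ┃┃                
·██·██···██····     ┃┃                
····██···██····     ┃┃                
··█·██···██·██·     ┃┃                
··██·······███·     ┃┃                
━━━━━━━━━━━━━━━━━━━━┛┃                
                     ┃                
                     ┃                
                     ┃                
━━━━━━━━━━━━━━━━━━━━━━┓               
ngPuzzle              ┃               
──────────────────────┨               
────┬────┬────┐       ┃               
  1 │  4 │  8 │       ┃               


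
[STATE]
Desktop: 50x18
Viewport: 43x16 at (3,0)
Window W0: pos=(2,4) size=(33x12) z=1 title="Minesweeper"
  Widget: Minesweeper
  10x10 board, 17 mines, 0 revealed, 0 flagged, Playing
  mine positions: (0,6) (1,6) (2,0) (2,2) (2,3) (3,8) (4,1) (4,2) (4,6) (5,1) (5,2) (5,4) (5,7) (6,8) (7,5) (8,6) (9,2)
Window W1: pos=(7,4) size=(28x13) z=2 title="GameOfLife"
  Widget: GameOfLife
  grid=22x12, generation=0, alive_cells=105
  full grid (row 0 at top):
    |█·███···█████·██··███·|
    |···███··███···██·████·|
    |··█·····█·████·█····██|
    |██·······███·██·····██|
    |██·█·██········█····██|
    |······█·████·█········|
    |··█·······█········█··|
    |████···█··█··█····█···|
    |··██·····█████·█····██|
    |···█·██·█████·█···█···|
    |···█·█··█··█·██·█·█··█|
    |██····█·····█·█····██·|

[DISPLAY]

                                           
                                           
                                           
                                           
━━━━┏━━━━━━━━━━━━━━━━━━━━━━━━━━┓           
 Min┃ GameOfLife               ┃           
────┠──────────────────────────┨           
■■■■┃Gen: 0                    ┃           
■■■■┃··█·····█·████·█····██    ┃           
■■■■┃██·······███·██·····██    ┃           
■■■■┃██·█·██········█····██    ┃           
■■■■┃······█·████·█········    ┃           
■■■■┃··█·······█········█··    ┃           
■■■■┃████···█··█··█····█···    ┃           
■■■■┃··██·····█████·█····██    ┃           
━━━━┃···█·██·█████·█···█···    ┃           


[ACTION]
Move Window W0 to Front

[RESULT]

                                           
                                           
                                           
                                           
━━━━━━━━━━━━━━━━━━━━━━━━━━━━━━━┓           
 Minesweeper                   ┃           
───────────────────────────────┨           
■■■■■■■■■■                     ┃           
■■■■■■■■■■                     ┃           
■■■■■■■■■■                     ┃           
■■■■■■■■■■                     ┃           
■■■■■■■■■■                     ┃           
■■■■■■■■■■                     ┃           
■■■■■■■■■■                     ┃           
■■■■■■■■■■                     ┃           
━━━━━━━━━━━━━━━━━━━━━━━━━━━━━━━┛           


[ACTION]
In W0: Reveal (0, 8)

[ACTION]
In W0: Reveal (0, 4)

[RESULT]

                                           
                                           
                                           
                                           
━━━━━━━━━━━━━━━━━━━━━━━━━━━━━━━┓           
 Minesweeper                   ┃           
───────────────────────────────┨           
     2■2                       ┃           
122212■2                       ┃           
■■■■■■■211                     ┃           
■■■■■■■■■■                     ┃           
■■■■■■■■■■                     ┃           
■■■■■■■■■■                     ┃           
■■■■■■■■■■                     ┃           
■■■■■■■■■■                     ┃           
━━━━━━━━━━━━━━━━━━━━━━━━━━━━━━━┛           


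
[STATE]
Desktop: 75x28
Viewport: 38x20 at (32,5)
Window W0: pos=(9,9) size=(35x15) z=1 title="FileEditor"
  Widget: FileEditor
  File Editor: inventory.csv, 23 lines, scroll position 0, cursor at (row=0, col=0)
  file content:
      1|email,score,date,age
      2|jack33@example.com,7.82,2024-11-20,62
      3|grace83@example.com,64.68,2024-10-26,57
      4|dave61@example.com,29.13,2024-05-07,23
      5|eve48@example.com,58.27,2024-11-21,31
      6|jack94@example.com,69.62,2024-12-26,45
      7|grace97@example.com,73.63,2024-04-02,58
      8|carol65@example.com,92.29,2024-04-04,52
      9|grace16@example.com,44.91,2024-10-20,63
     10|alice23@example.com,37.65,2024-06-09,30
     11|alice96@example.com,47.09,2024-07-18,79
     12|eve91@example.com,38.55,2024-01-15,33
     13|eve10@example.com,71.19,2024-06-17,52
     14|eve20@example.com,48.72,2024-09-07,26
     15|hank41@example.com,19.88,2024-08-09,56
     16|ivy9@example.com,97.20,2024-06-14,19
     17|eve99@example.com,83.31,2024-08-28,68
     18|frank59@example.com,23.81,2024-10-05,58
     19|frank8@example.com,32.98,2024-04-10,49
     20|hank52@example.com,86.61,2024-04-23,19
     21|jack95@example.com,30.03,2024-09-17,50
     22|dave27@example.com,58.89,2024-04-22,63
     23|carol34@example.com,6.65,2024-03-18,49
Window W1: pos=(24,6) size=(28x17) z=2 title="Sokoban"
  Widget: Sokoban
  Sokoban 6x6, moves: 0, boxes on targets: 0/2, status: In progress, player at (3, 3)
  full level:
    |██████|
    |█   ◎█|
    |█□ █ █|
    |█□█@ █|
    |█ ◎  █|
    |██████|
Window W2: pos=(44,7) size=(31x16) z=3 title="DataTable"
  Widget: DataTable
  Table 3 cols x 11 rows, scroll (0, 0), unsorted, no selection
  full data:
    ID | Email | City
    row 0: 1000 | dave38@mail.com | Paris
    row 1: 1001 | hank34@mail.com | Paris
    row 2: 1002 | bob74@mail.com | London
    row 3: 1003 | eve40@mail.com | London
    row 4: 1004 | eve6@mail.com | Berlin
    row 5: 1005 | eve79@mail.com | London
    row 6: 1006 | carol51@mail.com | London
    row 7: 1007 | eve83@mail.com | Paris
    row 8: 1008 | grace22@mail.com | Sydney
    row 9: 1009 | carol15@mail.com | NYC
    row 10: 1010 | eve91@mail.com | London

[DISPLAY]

                                      
━━━━━━━━━━━━━━━━━━━┓                  
n           ┏━━━━━━━━━━━━━━━━━━━━━━━━━
────────────┃ DataTable               
            ┠─────────────────────────
            ┃ID  │Email           │Cit
            ┃────┼────────────────┼───
            ┃1000│dave38@mail.com │Par
            ┃1001│hank34@mail.com │Par
            ┃1002│bob74@mail.com  │Lon
0  0/2      ┃1003│eve40@mail.com  │Lon
            ┃1004│eve6@mail.com   │Ber
            ┃1005│eve79@mail.com  │Lon
            ┃1006│carol51@mail.com│Lon
            ┃1007│eve83@mail.com  │Par
            ┃1008│grace22@mail.com│Syd
            ┃1009│carol15@mail.com│NYC
━━━━━━━━━━━━┗━━━━━━━━━━━━━━━━━━━━━━━━━
━━━━━━━━━━━┛                          
                                      


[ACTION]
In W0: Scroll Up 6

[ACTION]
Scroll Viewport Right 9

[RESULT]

                                      
━━━━━━━━━━━━━━┓                       
       ┏━━━━━━━━━━━━━━━━━━━━━━━━━━━━━┓
───────┃ DataTable                   ┃
       ┠─────────────────────────────┨
       ┃ID  │Email           │City   ┃
       ┃────┼────────────────┼────── ┃
       ┃1000│dave38@mail.com │Paris  ┃
       ┃1001│hank34@mail.com │Paris  ┃
       ┃1002│bob74@mail.com  │London ┃
2      ┃1003│eve40@mail.com  │London ┃
       ┃1004│eve6@mail.com   │Berlin ┃
       ┃1005│eve79@mail.com  │London ┃
       ┃1006│carol51@mail.com│London ┃
       ┃1007│eve83@mail.com  │Paris  ┃
       ┃1008│grace22@mail.com│Sydney ┃
       ┃1009│carol15@mail.com│NYC    ┃
━━━━━━━┗━━━━━━━━━━━━━━━━━━━━━━━━━━━━━┛
━━━━━━┛                               
                                      


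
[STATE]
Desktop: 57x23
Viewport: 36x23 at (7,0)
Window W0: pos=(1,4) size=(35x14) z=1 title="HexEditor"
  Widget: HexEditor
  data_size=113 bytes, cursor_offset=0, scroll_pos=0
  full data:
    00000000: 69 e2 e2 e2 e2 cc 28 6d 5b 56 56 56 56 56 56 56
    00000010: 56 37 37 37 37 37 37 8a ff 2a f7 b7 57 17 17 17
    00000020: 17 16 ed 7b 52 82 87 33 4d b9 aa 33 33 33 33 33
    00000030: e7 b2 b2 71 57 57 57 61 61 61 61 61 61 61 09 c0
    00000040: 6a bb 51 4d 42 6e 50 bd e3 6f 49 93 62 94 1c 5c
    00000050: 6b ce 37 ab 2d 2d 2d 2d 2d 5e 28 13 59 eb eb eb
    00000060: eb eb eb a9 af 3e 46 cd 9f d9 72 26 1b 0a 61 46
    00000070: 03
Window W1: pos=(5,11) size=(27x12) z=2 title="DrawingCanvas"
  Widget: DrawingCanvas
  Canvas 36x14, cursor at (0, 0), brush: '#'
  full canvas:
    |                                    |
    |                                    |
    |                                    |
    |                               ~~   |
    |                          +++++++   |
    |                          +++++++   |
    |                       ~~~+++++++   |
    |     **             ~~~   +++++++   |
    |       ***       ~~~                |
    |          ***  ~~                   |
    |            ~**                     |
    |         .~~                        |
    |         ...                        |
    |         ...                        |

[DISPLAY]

                                    
                                    
                                    
                                    
━━━━━━━━━━━━━━━━━━━━━━━━━━━━┓       
ditor                       ┃       
────────────────────────────┨       
000  69 e2 e2 e2 e2 cc 28 6d┃       
010  56 37 37 37 37 37 37 8a┃       
020  17 16 ed 7b 52 82 87 33┃       
030  e7 b2 b2 71 57 57 57 61┃       
━━━━━━━━━━━━━━━━━━━━━━━━┓ bd┃       
DrawingCanvas           ┃ 2d┃       
────────────────────────┨ cd┃       
                        ┃   ┃       
                        ┃   ┃       
                        ┃   ┃       
                        ┃━━━┛       
                        ┃           
                        ┃           
                      ~~┃           
    **             ~~~  ┃           
━━━━━━━━━━━━━━━━━━━━━━━━┛           


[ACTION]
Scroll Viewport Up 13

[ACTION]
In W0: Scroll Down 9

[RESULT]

                                    
                                    
                                    
                                    
━━━━━━━━━━━━━━━━━━━━━━━━━━━━┓       
ditor                       ┃       
────────────────────────────┨       
070  03                     ┃       
                            ┃       
                            ┃       
                            ┃       
━━━━━━━━━━━━━━━━━━━━━━━━┓   ┃       
DrawingCanvas           ┃   ┃       
────────────────────────┨   ┃       
                        ┃   ┃       
                        ┃   ┃       
                        ┃   ┃       
                        ┃━━━┛       
                        ┃           
                        ┃           
                      ~~┃           
    **             ~~~  ┃           
━━━━━━━━━━━━━━━━━━━━━━━━┛           


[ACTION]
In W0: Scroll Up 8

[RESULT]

                                    
                                    
                                    
                                    
━━━━━━━━━━━━━━━━━━━━━━━━━━━━┓       
ditor                       ┃       
────────────────────────────┨       
000  69 e2 e2 e2 e2 cc 28 6d┃       
010  56 37 37 37 37 37 37 8a┃       
020  17 16 ed 7b 52 82 87 33┃       
030  e7 b2 b2 71 57 57 57 61┃       
━━━━━━━━━━━━━━━━━━━━━━━━┓ bd┃       
DrawingCanvas           ┃ 2d┃       
────────────────────────┨ cd┃       
                        ┃   ┃       
                        ┃   ┃       
                        ┃   ┃       
                        ┃━━━┛       
                        ┃           
                        ┃           
                      ~~┃           
    **             ~~~  ┃           
━━━━━━━━━━━━━━━━━━━━━━━━┛           


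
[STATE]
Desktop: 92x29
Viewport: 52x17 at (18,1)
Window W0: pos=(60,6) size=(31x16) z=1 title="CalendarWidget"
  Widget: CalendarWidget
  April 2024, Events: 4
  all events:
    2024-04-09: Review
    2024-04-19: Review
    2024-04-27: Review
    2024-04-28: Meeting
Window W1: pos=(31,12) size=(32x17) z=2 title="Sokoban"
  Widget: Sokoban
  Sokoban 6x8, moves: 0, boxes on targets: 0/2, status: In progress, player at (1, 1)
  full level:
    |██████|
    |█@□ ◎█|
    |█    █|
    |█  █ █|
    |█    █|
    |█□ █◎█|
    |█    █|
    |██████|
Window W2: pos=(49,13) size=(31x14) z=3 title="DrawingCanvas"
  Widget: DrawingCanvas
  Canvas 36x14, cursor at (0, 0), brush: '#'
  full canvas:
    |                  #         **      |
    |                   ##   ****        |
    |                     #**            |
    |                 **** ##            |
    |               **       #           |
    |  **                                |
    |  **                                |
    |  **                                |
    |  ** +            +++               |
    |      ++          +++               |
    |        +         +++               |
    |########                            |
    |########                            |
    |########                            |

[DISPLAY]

                                                    
                                                    
                                                    
                                                    
                                                    
                                          ┏━━━━━━━━━
                                          ┃ Calendar
                                          ┠─────────
                                          ┃         
                                          ┃Mo Tu We 
                                          ┃ 1  2  3 
             ┏━━━━━━━━━━━━━━━━━━━━━━━━━━━━━━┓  9* 10
             ┃ Sokoban         ┏━━━━━━━━━━━━━━━━━━━━
             ┠─────────────────┃ DrawingCanvas      
             ┃██████           ┠────────────────────
             ┃█@□ ◎█           ┃+                 # 
             ┃█    █           ┃                   #


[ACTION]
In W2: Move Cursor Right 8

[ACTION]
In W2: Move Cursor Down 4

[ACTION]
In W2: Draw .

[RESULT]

                                                    
                                                    
                                                    
                                                    
                                                    
                                          ┏━━━━━━━━━
                                          ┃ Calendar
                                          ┠─────────
                                          ┃         
                                          ┃Mo Tu We 
                                          ┃ 1  2  3 
             ┏━━━━━━━━━━━━━━━━━━━━━━━━━━━━━━┓  9* 10
             ┃ Sokoban         ┏━━━━━━━━━━━━━━━━━━━━
             ┠─────────────────┃ DrawingCanvas      
             ┃██████           ┠────────────────────
             ┃█@□ ◎█           ┃                  # 
             ┃█    █           ┃                   #


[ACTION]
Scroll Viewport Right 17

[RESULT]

                                                    
                                                    
                                                    
                                                    
                                                    
                         ┏━━━━━━━━━━━━━━━━━━━━━━━━━━
                         ┃ CalendarWidget           
                         ┠──────────────────────────
                         ┃          April 2024      
                         ┃Mo Tu We Th Fr Sa Su      
                         ┃ 1  2  3  4  5  6  7      
━━━━━━━━━━━━━━━━━━━━━━━━━━━┓  9* 10 11 12 13 14     
koban         ┏━━━━━━━━━━━━━━━━━━━━━━━━━━━━━┓21     
──────────────┃ DrawingCanvas               ┃28*    
███           ┠─────────────────────────────┨       
 ◎█           ┃                  #         *┃       
  █           ┃                   ##   **** ┃       


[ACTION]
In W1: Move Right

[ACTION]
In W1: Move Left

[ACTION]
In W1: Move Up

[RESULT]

                                                    
                                                    
                                                    
                                                    
                                                    
                         ┏━━━━━━━━━━━━━━━━━━━━━━━━━━
                         ┃ CalendarWidget           
                         ┠──────────────────────────
                         ┃          April 2024      
                         ┃Mo Tu We Th Fr Sa Su      
                         ┃ 1  2  3  4  5  6  7      
━━━━━━━━━━━━━━━━━━━━━━━━━━━┓  9* 10 11 12 13 14     
koban         ┏━━━━━━━━━━━━━━━━━━━━━━━━━━━━━┓21     
──────────────┃ DrawingCanvas               ┃28*    
███           ┠─────────────────────────────┨       
□◎█           ┃                  #         *┃       
  █           ┃                   ##   **** ┃       


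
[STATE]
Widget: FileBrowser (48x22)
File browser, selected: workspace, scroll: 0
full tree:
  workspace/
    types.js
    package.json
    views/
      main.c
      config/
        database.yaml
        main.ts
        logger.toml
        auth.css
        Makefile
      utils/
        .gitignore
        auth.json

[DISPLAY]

> [-] workspace/                                
    types.js                                    
    package.json                                
    [+] views/                                  
                                                
                                                
                                                
                                                
                                                
                                                
                                                
                                                
                                                
                                                
                                                
                                                
                                                
                                                
                                                
                                                
                                                
                                                


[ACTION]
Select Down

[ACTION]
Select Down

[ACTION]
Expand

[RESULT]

  [-] workspace/                                
    types.js                                    
  > package.json                                
    [+] views/                                  
                                                
                                                
                                                
                                                
                                                
                                                
                                                
                                                
                                                
                                                
                                                
                                                
                                                
                                                
                                                
                                                
                                                
                                                


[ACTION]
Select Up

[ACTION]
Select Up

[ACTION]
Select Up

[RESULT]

> [-] workspace/                                
    types.js                                    
    package.json                                
    [+] views/                                  
                                                
                                                
                                                
                                                
                                                
                                                
                                                
                                                
                                                
                                                
                                                
                                                
                                                
                                                
                                                
                                                
                                                
                                                


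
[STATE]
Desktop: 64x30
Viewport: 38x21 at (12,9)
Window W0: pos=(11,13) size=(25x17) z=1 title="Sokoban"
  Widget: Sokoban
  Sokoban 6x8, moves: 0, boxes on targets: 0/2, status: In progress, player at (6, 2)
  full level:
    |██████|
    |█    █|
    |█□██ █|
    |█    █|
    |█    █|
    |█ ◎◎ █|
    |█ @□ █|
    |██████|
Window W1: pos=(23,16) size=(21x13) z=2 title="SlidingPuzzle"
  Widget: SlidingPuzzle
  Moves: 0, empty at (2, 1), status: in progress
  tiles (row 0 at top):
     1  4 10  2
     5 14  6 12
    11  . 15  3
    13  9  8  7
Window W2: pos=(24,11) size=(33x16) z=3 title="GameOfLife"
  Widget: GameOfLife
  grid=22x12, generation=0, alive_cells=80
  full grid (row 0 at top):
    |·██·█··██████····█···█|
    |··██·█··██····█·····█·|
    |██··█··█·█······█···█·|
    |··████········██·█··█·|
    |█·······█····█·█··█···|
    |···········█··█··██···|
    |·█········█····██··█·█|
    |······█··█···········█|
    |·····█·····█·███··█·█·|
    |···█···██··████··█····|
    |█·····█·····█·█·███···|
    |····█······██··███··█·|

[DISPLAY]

                                      
                                      
            ┏━━━━━━━━━━━━━━━━━━━━━━━━━
            ┃ GameOfLife              
━━━━━━━━━━━━┠─────────────────────────
 Sokoban    ┃Gen: 0                   
────────────┃·██·█··██████····█···█   
██████     ┏┃··██·█··██····█·····█·   
█    █     ┃┃██··█··█·█······█···█·   
█□██ █     ┠┃··████········██·█··█·   
█    █     ┃┃█·······█····█·█··█···   
█    █     ┃┃···········█··█··██···   
█ ◎◎ █     ┃┃·█········█····██··█·█   
█ @□ █     ┃┃······█··█···········█   
██████     ┃┃·····█·····█·███··█·█·   
Moves: 0  0┃┃···█···██··████··█····   
           ┃┃█·····█·····█·█·███···   
           ┃┗━━━━━━━━━━━━━━━━━━━━━━━━━
           ┃└────┴────┴────┴───┃      
           ┗━━━━━━━━━━━━━━━━━━━┛      
━━━━━━━━━━━━━━━━━━━━━━━┛              


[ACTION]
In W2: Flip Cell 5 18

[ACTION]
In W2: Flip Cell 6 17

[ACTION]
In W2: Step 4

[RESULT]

                                      
                                      
            ┏━━━━━━━━━━━━━━━━━━━━━━━━━
            ┃ GameOfLife              
━━━━━━━━━━━━┠─────────────────────────
 Sokoban    ┃Gen: 4                   
────────────┃····█·····██··········   
██████     ┏┃████·██···██······██··   
█    █     ┃┃██··············██····   
█□██ █     ┠┃█·█·██········█··█·██·   
█    █     ┃┃·█···········█···█····   
█    █     ┃┃·············█··█·····   
█ ◎◎ █     ┃┃··············█·█·····   
█ @□ █     ┃┃·······███·········█·█   
██████     ┃┃······█············███   
Moves: 0  0┃┃········██··········█·   
           ┃┃···········█·█········   
           ┃┗━━━━━━━━━━━━━━━━━━━━━━━━━
           ┃└────┴────┴────┴───┃      
           ┗━━━━━━━━━━━━━━━━━━━┛      
━━━━━━━━━━━━━━━━━━━━━━━┛              


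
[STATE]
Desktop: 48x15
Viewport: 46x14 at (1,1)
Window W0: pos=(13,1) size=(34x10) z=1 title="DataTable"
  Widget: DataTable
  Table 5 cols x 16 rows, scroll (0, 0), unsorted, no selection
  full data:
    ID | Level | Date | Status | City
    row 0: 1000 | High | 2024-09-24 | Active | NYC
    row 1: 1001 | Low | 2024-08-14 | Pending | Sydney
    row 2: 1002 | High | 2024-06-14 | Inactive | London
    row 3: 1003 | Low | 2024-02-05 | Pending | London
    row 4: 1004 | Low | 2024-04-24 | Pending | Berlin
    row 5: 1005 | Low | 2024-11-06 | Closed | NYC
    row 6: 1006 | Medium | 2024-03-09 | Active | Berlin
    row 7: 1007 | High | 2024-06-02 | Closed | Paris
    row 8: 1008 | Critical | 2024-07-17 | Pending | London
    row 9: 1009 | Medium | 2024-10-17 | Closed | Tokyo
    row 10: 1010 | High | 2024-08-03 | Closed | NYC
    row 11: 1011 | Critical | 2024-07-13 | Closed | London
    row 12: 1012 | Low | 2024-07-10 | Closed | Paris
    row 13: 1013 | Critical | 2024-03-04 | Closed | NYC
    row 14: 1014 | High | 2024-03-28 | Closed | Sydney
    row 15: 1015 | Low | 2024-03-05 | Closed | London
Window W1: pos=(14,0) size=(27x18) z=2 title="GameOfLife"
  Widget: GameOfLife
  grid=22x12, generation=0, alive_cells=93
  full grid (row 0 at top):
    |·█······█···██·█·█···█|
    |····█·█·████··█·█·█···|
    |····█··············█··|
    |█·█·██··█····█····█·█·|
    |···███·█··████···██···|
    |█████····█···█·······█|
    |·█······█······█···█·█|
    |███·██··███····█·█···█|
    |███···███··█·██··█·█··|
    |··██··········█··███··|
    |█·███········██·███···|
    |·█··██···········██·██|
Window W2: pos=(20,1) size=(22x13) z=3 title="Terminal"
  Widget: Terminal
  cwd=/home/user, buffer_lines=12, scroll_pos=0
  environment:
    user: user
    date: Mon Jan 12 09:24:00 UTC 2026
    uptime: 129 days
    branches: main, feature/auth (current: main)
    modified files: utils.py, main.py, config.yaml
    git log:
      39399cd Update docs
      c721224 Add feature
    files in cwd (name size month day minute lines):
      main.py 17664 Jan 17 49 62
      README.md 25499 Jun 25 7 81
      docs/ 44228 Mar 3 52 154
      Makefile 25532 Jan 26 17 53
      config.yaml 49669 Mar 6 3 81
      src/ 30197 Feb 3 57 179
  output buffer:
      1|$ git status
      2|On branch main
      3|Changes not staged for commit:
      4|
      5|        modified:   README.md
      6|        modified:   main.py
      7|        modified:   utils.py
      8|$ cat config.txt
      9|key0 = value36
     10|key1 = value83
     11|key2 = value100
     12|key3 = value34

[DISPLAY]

            ┏┃ Game┏━━━━━━━━━━━━━━━━━━━━┓━━━━┓
            ┃┠─────┃ Terminal           ┃    ┃
            ┠┃Gen: ┠────────────────────┨────┨
            ┃┃·█···┃$ git status        ┃tus ┃
            ┃┃····█┃On branch main      ┃────┃
            ┃┃····█┃Changes not staged f┃ive ┃
            ┃┃█·█·█┃                    ┃ding┃
            ┃┃···██┃        modified:   ┃ctiv┃
            ┃┃█████┃        modified:   ┃ding┃
            ┗┃·█···┃        modified:   ┃━━━━┛
             ┃███·█┃$ cat config.txt    ┃     
             ┃███··┃key0 = value36      ┃     
             ┃··██·┗━━━━━━━━━━━━━━━━━━━━┛     
             ┃█·███········██·███···   ┃      


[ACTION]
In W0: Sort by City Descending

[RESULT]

            ┏┃ Game┏━━━━━━━━━━━━━━━━━━━━┓━━━━┓
            ┃┠─────┃ Terminal           ┃    ┃
            ┠┃Gen: ┠────────────────────┨────┨
            ┃┃·█···┃$ git status        ┃tus ┃
            ┃┃····█┃On branch main      ┃────┃
            ┃┃····█┃Changes not staged f┃sed ┃
            ┃┃█·█·█┃                    ┃ding┃
            ┃┃···██┃        modified:   ┃sed ┃
            ┃┃█████┃        modified:   ┃sed ┃
            ┗┃·█···┃        modified:   ┃━━━━┛
             ┃███·█┃$ cat config.txt    ┃     
             ┃███··┃key0 = value36      ┃     
             ┃··██·┗━━━━━━━━━━━━━━━━━━━━┛     
             ┃█·███········██·███···   ┃      


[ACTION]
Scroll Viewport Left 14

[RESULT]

             ┏┃ Game┏━━━━━━━━━━━━━━━━━━━━┓━━━━
             ┃┠─────┃ Terminal           ┃    
             ┠┃Gen: ┠────────────────────┨────
             ┃┃·█···┃$ git status        ┃tus 
             ┃┃····█┃On branch main      ┃────
             ┃┃····█┃Changes not staged f┃sed 
             ┃┃█·█·█┃                    ┃ding
             ┃┃···██┃        modified:   ┃sed 
             ┃┃█████┃        modified:   ┃sed 
             ┗┃·█···┃        modified:   ┃━━━━
              ┃███·█┃$ cat config.txt    ┃    
              ┃███··┃key0 = value36      ┃    
              ┃··██·┗━━━━━━━━━━━━━━━━━━━━┛    
              ┃█·███········██·███···   ┃     


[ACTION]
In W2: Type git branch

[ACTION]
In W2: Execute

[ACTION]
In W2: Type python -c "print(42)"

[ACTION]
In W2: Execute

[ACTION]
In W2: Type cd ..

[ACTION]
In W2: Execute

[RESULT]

             ┏┃ Game┏━━━━━━━━━━━━━━━━━━━━┓━━━━
             ┃┠─────┃ Terminal           ┃    
             ┠┃Gen: ┠────────────────────┨────
             ┃┃·█···┃key3 = value34      ┃tus 
             ┃┃····█┃$ git branch        ┃────
             ┃┃····█┃* main              ┃sed 
             ┃┃█·█·█┃  feature/auth      ┃ding
             ┃┃···██┃$ python -c "print(4┃sed 
             ┃┃█████┃42                  ┃sed 
             ┗┃·█···┃$ cd ..             ┃━━━━
              ┃███·█┃                    ┃    
              ┃███··┃$ █                 ┃    
              ┃··██·┗━━━━━━━━━━━━━━━━━━━━┛    
              ┃█·███········██·███···   ┃     
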